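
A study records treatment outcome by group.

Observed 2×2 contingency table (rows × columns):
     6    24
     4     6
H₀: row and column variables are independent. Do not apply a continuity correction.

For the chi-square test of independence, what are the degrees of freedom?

df = (r−1)(c−1) = (2−1)·(2−1) = 1

degrees of freedom = 1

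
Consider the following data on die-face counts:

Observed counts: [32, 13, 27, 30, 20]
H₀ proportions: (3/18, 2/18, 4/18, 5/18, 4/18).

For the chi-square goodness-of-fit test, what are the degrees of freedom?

degrees of freedom = 4

df = k − 1 = 5 − 1 = 4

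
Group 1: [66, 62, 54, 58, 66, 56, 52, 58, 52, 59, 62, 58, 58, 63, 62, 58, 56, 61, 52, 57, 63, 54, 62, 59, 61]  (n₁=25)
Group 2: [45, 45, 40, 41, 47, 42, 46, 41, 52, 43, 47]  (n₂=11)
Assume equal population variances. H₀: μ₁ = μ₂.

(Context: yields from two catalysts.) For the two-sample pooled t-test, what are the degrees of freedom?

df = n₁ + n₂ − 2 = 25 + 11 − 2 = 34

degrees of freedom = 34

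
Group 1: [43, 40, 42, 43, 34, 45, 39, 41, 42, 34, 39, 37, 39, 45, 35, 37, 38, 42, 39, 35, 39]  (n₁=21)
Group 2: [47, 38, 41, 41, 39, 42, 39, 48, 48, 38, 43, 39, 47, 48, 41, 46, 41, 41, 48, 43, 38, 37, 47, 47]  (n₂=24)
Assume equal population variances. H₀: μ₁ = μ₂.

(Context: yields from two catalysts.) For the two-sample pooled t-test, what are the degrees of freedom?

df = n₁ + n₂ − 2 = 21 + 24 − 2 = 43

degrees of freedom = 43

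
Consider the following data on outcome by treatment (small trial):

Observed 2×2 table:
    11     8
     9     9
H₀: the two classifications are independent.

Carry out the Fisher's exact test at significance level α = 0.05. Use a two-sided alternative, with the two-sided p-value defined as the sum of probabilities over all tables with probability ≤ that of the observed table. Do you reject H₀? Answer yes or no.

reject H₀: no

Margins: r₁=19, r₂=18, c₁=20, c₂=17, n=37
p_obs = C(19,11)·C(18,9)/C(37,20); sum pmf over tables with pmf ≤ p_obs
p-value (two-sided) = 0.74585
At α=0.05: p ≥ α → fail to reject H₀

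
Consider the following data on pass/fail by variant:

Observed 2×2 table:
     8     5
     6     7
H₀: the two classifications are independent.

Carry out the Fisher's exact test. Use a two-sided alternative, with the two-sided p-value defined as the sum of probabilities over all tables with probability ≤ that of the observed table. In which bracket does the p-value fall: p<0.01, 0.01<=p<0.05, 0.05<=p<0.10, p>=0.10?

p-value bracket: p>=0.10

Margins: r₁=13, r₂=13, c₁=14, c₂=12, n=26
p_obs = C(13,8)·C(13,6)/C(26,14); sum pmf over tables with pmf ≤ p_obs
p-value (two-sided) = 0.69510
→ bracket: p>=0.10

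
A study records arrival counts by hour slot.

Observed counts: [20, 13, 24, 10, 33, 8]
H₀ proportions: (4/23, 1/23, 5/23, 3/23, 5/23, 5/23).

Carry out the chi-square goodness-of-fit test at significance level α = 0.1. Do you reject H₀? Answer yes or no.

reject H₀: yes

n = 108; E_i = n·p_i = [18.78, 4.70, 23.48, 14.09, 23.48, 23.48]
χ² = (20−18.78)²/18.78 + (13−4.70)²/4.70 + (24−23.48)²/23.48 + (10−14.09)²/14.09 + (33−23.48)²/23.48 + (8−23.48)²/23.48 = 30.0284
df = 5
p-value (upper-tail) = 0.00001
At α=0.1: p < α → reject H₀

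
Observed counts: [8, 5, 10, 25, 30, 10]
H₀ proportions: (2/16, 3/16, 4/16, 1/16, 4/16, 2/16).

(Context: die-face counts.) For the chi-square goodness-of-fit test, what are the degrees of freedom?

df = k − 1 = 6 − 1 = 5

degrees of freedom = 5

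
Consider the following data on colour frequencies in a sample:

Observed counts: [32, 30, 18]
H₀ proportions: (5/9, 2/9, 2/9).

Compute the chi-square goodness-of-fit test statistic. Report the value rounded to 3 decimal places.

n = 80; E_i = n·p_i = [44.44, 17.78, 17.78]
χ² = (32−44.44)²/44.44 + (30−17.78)²/17.78 + (18−17.78)²/17.78 = 11.8900
df = 2

test statistic = 11.890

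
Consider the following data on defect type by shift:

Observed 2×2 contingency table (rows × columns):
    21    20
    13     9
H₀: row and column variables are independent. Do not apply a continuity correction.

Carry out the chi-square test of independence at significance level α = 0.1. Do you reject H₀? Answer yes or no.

Row totals [41, 22], col totals [34, 29], n=63
χ² = (21−22.13)²/22.13 + (20−18.87)²/18.87 + (13−11.87)²/11.87 + (9−10.13)²/10.13 = 0.3571
df = 1
p-value (upper-tail) = 0.55013
At α=0.1: p ≥ α → fail to reject H₀

reject H₀: no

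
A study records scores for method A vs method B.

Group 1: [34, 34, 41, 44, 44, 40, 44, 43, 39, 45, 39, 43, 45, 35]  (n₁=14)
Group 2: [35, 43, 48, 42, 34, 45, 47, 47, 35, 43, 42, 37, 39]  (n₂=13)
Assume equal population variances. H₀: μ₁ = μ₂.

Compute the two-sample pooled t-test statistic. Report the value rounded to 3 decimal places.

test statistic = -0.346

x̄₁=40.714, s₁=4.008, n₁=14
x̄₂=41.308, s₂=4.889, n₂=13
s_p² = [13·4.008² + 12·4.889²]/25 = 19.8251
SE = √(s_p²·(1/14+1/13)) = 1.7150
t = (40.714−41.308)/1.7150 = -0.3460
df = 25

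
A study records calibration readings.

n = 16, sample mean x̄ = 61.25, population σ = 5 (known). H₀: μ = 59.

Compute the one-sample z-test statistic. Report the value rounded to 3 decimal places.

test statistic = 1.800

SE = σ/√n = 5/√16 = 1.2500
z = (x̄−μ₀)/SE = (61.25−59)/1.2500 = 1.8000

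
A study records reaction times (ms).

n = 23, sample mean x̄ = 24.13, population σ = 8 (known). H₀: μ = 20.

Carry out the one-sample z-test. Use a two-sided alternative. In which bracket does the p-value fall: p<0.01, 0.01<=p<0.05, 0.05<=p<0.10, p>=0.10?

p-value bracket: 0.01<=p<0.05

SE = σ/√n = 8/√23 = 1.6681
z = (x̄−μ₀)/SE = (24.13−20)/1.6681 = 2.4758
p-value (two-sided) = 0.01329
→ bracket: 0.01<=p<0.05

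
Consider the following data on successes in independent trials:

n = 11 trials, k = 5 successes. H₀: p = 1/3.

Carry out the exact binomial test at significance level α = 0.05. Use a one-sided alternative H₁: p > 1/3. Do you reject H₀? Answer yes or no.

Exact binomial: n=11, k=5, p₀=1/3=0.3333
P(X≥5) from Σ C(n,i)·p₀^i·(1−p₀)^(n−i)
p-value (one-sided, H₁ greater) = 0.28900
At α=0.05: p ≥ α → fail to reject H₀

reject H₀: no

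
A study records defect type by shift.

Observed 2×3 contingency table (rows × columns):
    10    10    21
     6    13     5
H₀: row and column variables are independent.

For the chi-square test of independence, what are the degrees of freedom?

degrees of freedom = 2

df = (r−1)(c−1) = (2−1)·(3−1) = 2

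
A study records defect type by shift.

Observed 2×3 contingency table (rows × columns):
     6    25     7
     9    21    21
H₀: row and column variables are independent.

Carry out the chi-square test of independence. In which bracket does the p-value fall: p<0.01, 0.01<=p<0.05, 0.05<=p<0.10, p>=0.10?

p-value bracket: 0.01<=p<0.05

Row totals [38, 51], col totals [15, 46, 28], n=89
χ² = (6−6.40)²/6.40 + (25−19.64)²/19.64 + (7−11.96)²/11.96 + (9−8.60)²/8.60 + (21−26.36)²/26.36 + (21−16.04)²/16.04 = 6.1808
df = 2
p-value (upper-tail) = 0.04548
→ bracket: 0.01<=p<0.05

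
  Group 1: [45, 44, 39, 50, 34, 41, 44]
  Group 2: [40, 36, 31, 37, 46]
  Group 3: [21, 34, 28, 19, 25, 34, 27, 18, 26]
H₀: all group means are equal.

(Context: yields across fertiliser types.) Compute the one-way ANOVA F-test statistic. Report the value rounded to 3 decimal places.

Group means [42.43, 38.00, 25.78], grand mean 34.238
SSB = Σnᵢ(x̄ᵢ−x̄)² = 1184.540; SSW = ΣΣ(x−x̄ᵢ)² = 547.270
MSB = 1184.540/2 = 592.2698; MSW = 547.270/18 = 30.4039
F = MSB/MSW = 19.4801
df = (2, 18)

test statistic = 19.480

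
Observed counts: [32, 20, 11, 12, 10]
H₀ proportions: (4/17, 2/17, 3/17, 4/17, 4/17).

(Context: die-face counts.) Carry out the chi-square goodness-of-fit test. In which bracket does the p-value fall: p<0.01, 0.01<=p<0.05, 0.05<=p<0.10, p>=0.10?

n = 85; E_i = n·p_i = [20.00, 10.00, 15.00, 20.00, 20.00]
χ² = (32−20.00)²/20.00 + (20−10.00)²/10.00 + (11−15.00)²/15.00 + (12−20.00)²/20.00 + (10−20.00)²/20.00 = 26.4667
df = 4
p-value (upper-tail) = 0.00003
→ bracket: p<0.01

p-value bracket: p<0.01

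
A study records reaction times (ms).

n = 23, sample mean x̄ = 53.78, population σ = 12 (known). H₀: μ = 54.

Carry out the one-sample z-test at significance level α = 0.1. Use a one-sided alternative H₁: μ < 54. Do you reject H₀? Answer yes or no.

reject H₀: no

SE = σ/√n = 12/√23 = 2.5022
z = (x̄−μ₀)/SE = (53.78−54)/2.5022 = -0.0879
p-value (one-sided, H₁ less) = 0.46497
At α=0.1: p ≥ α → fail to reject H₀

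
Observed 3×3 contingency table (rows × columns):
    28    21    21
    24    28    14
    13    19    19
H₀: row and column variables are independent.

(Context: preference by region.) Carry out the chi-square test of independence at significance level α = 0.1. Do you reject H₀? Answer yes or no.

reject H₀: no

Row totals [70, 66, 51], col totals [65, 68, 54], n=187
χ² = (28−24.33)²/24.33 + (21−25.45)²/25.45 + (21−20.21)²/20.21 + (24−22.94)²/22.94 + (28−24.00)²/24.00 + (14−19.06)²/19.06 + (13−17.73)²/17.73 + (19−18.55)²/18.55 + (19−14.73)²/14.73 = 5.9329
df = 4
p-value (upper-tail) = 0.20422
At α=0.1: p ≥ α → fail to reject H₀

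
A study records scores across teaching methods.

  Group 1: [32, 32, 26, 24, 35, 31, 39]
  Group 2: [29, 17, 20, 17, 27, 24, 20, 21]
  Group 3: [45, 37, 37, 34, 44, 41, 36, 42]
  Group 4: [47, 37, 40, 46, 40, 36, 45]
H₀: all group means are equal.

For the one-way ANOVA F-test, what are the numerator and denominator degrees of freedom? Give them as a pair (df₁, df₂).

degrees of freedom = [3, 26]

k = 4 groups, N = 30 total
df = (k−1, N−k) = (4−1, 30−4) = (3, 26)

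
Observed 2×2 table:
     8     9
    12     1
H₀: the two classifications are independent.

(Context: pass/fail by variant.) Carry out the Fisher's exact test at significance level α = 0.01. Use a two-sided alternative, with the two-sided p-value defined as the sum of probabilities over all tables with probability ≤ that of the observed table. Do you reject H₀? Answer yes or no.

Margins: r₁=17, r₂=13, c₁=20, c₂=10, n=30
p_obs = C(17,8)·C(13,12)/C(30,20); sum pmf over tables with pmf ≤ p_obs
p-value (two-sided) = 0.01741
At α=0.01: p ≥ α → fail to reject H₀

reject H₀: no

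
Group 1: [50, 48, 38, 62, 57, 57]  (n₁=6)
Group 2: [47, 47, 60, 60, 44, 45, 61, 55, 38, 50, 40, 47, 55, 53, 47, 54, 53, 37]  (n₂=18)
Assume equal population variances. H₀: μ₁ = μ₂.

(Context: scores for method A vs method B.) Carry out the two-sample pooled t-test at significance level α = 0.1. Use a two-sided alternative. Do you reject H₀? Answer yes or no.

x̄₁=52.000, s₁=8.556, n₁=6
x̄₂=49.611, s₂=7.326, n₂=18
s_p² = [5·8.556² + 17·7.326²]/22 = 58.1035
SE = √(s_p²·(1/6+1/18)) = 3.5933
t = (52.000−49.611)/3.5933 = 0.6648
df = 22
p-value (two-sided) = 0.51308
At α=0.1: p ≥ α → fail to reject H₀

reject H₀: no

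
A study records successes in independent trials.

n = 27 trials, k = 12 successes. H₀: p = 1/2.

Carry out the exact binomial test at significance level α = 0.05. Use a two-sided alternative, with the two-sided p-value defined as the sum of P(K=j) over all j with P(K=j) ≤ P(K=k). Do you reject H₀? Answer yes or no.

reject H₀: no

Exact binomial: n=27, k=12, p₀=1/2=0.5000
P(X=j) = C(n,j)·p₀^j·(1−p₀)^(n−j); p = Σ P(X=j) over j with P(X=j) ≤ P(X=12)
p-value (two-sided) = 0.70111
At α=0.05: p ≥ α → fail to reject H₀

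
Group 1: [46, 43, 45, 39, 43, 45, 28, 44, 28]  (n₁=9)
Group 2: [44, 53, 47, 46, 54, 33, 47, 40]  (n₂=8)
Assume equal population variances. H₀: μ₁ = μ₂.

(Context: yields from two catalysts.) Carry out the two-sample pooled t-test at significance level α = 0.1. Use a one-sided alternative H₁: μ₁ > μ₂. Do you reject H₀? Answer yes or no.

reject H₀: no

x̄₁=40.111, s₁=7.149, n₁=9
x̄₂=45.500, s₂=6.782, n₂=8
s_p² = [8·7.149² + 7·6.782²]/15 = 48.7259
SE = √(s_p²·(1/9+1/8)) = 3.3919
t = (40.111−45.500)/3.3919 = -1.5888
df = 15
p-value (one-sided, H₁ greater) = 0.93352
At α=0.1: p ≥ α → fail to reject H₀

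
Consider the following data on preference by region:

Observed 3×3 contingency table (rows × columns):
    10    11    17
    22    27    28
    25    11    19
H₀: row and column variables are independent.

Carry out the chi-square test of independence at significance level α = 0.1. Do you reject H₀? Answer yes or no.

Row totals [38, 77, 55], col totals [57, 49, 64], n=170
χ² = (10−12.74)²/12.74 + (11−10.95)²/10.95 + (17−14.31)²/14.31 + (22−25.82)²/25.82 + (27−22.19)²/22.19 + (28−28.99)²/28.99 + (25−18.44)²/18.44 + (11−15.85)²/15.85 + (19−20.71)²/20.71 = 6.6950
df = 4
p-value (upper-tail) = 0.15291
At α=0.1: p ≥ α → fail to reject H₀

reject H₀: no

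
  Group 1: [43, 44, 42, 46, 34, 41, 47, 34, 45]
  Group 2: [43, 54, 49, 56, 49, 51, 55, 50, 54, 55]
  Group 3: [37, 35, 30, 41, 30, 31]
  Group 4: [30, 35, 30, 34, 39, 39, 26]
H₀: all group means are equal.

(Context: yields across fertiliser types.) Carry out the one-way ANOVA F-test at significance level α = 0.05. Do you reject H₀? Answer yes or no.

Group means [41.78, 51.60, 34.00, 33.29], grand mean 41.531
SSB = Σnᵢ(x̄ᵢ−x̄)² = 1830.585; SSW = ΣΣ(x−x̄ᵢ)² = 571.384
MSB = 1830.585/3 = 610.1949; MSW = 571.384/28 = 20.4066
F = MSB/MSW = 29.9019
df = (3, 28)
p-value (upper-tail) = 0.00000
At α=0.05: p < α → reject H₀

reject H₀: yes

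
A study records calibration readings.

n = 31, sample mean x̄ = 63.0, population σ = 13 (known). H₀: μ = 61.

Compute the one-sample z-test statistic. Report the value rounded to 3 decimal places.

SE = σ/√n = 13/√31 = 2.3349
z = (x̄−μ₀)/SE = (63.0−61)/2.3349 = 0.8566

test statistic = 0.857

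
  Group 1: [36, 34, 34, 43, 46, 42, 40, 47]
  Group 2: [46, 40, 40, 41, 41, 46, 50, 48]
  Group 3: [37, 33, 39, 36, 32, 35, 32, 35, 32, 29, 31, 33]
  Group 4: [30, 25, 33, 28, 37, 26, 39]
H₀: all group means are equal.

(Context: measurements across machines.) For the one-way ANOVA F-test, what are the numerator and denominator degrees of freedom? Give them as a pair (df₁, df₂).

degrees of freedom = [3, 31]

k = 4 groups, N = 35 total
df = (k−1, N−k) = (4−1, 35−4) = (3, 31)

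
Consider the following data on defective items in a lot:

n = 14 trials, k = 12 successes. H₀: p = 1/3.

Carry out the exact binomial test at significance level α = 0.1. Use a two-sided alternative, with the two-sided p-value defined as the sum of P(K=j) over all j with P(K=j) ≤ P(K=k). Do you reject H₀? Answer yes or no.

reject H₀: yes

Exact binomial: n=14, k=12, p₀=1/3=0.3333
P(X=j) = C(n,j)·p₀^j·(1−p₀)^(n−j); p = Σ P(X=j) over j with P(X=j) ≤ P(X=12)
p-value (two-sided) = 0.00008
At α=0.1: p < α → reject H₀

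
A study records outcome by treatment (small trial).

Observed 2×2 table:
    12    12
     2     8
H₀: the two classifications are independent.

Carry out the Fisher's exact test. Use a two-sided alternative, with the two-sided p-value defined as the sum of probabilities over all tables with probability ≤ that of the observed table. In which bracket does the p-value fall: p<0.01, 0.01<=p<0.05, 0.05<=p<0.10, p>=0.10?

Margins: r₁=24, r₂=10, c₁=14, c₂=20, n=34
p_obs = C(24,12)·C(10,2)/C(34,14); sum pmf over tables with pmf ≤ p_obs
p-value (two-sided) = 0.14126
→ bracket: p>=0.10

p-value bracket: p>=0.10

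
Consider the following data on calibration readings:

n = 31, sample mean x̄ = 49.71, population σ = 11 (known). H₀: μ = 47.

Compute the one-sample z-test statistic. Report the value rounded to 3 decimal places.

SE = σ/√n = 11/√31 = 1.9757
z = (x̄−μ₀)/SE = (49.71−47)/1.9757 = 1.3717

test statistic = 1.372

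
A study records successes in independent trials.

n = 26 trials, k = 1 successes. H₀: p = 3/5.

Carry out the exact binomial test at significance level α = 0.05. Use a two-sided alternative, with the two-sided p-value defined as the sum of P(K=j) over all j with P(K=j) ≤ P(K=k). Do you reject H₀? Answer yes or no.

reject H₀: yes

Exact binomial: n=26, k=1, p₀=3/5=0.6000
P(X=j) = C(n,j)·p₀^j·(1−p₀)^(n−j); p = Σ P(X=j) over j with P(X=j) ≤ P(X=1)
p-value (two-sided) = 0.00000
At α=0.05: p < α → reject H₀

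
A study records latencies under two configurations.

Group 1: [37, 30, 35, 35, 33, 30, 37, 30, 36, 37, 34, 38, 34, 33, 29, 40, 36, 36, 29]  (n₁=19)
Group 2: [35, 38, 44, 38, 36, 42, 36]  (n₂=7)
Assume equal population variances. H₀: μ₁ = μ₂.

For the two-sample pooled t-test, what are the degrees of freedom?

degrees of freedom = 24

df = n₁ + n₂ − 2 = 19 + 7 − 2 = 24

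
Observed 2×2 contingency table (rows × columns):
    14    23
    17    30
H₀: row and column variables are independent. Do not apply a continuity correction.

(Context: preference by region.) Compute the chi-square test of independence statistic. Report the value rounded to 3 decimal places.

Row totals [37, 47], col totals [31, 53], n=84
χ² = (14−13.65)²/13.65 + (23−23.35)²/23.35 + (17−17.35)²/17.35 + (30−29.65)²/29.65 = 0.0247
df = 1

test statistic = 0.025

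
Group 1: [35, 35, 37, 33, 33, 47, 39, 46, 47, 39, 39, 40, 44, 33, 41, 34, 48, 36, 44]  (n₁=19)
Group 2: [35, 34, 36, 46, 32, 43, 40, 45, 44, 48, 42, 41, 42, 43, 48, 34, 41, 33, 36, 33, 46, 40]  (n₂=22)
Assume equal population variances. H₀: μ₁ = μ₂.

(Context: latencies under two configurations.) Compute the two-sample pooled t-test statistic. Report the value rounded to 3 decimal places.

x̄₁=39.474, s₁=5.200, n₁=19
x̄₂=40.091, s₂=5.163, n₂=22
s_p² = [18·5.200² + 21·5.163²]/39 = 26.8347
SE = √(s_p²·(1/19+1/22)) = 1.6224
t = (39.474−40.091)/1.6224 = -0.3804
df = 39

test statistic = -0.380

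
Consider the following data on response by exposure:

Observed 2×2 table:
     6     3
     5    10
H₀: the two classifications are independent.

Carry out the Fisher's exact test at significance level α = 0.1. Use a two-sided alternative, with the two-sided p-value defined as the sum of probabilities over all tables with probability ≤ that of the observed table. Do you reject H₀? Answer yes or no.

Margins: r₁=9, r₂=15, c₁=11, c₂=13, n=24
p_obs = C(9,6)·C(15,5)/C(24,11); sum pmf over tables with pmf ≤ p_obs
p-value (two-sided) = 0.20598
At α=0.1: p ≥ α → fail to reject H₀

reject H₀: no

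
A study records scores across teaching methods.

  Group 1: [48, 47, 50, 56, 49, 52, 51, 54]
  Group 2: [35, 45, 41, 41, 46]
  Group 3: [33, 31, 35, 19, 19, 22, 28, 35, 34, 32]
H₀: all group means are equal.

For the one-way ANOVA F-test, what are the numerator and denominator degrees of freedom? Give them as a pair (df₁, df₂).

degrees of freedom = [2, 20]

k = 3 groups, N = 23 total
df = (k−1, N−k) = (3−1, 23−3) = (2, 20)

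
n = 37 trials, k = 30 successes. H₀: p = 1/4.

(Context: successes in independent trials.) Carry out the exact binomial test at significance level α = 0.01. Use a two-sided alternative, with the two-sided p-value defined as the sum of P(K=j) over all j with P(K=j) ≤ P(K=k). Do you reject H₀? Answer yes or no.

reject H₀: yes

Exact binomial: n=37, k=30, p₀=1/4=0.2500
P(X=j) = C(n,j)·p₀^j·(1−p₀)^(n−j); p = Σ P(X=j) over j with P(X=j) ≤ P(X=30)
p-value (two-sided) = 0.00000
At α=0.01: p < α → reject H₀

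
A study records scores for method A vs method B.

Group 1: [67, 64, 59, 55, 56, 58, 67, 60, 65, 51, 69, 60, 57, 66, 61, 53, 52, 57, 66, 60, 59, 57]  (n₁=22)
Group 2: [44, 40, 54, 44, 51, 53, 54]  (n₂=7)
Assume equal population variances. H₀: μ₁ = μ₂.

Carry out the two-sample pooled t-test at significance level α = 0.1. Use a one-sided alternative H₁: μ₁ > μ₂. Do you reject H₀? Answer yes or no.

reject H₀: yes

x̄₁=59.955, s₁=5.168, n₁=22
x̄₂=48.571, s₂=5.769, n₂=7
s_p² = [21·5.168² + 6·5.769²]/27 = 28.1729
SE = √(s_p²·(1/22+1/7)) = 2.3033
t = (59.955−48.571)/2.3033 = 4.9420
df = 27
p-value (one-sided, H₁ greater) = 0.00002
At α=0.1: p < α → reject H₀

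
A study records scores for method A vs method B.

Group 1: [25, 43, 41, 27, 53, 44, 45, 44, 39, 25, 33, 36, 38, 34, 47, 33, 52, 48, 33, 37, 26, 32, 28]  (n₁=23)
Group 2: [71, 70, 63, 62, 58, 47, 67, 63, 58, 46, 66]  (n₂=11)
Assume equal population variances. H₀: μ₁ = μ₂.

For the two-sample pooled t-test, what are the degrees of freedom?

df = n₁ + n₂ − 2 = 23 + 11 − 2 = 32

degrees of freedom = 32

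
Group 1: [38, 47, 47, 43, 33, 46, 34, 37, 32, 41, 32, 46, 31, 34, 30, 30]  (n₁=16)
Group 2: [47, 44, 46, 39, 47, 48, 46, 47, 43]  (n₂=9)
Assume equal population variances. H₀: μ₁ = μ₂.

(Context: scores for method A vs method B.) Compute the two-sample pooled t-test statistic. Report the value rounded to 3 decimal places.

test statistic = -3.353

x̄₁=37.562, s₁=6.470, n₁=16
x̄₂=45.222, s₂=2.819, n₂=9
s_p² = [15·6.470² + 8·2.819²]/23 = 30.0649
SE = √(s_p²·(1/16+1/9)) = 2.2846
t = (37.562−45.222)/2.2846 = -3.3527
df = 23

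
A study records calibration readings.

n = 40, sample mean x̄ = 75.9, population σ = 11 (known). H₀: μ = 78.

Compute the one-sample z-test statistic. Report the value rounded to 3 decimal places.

SE = σ/√n = 11/√40 = 1.7393
z = (x̄−μ₀)/SE = (75.9−78)/1.7393 = -1.2074

test statistic = -1.207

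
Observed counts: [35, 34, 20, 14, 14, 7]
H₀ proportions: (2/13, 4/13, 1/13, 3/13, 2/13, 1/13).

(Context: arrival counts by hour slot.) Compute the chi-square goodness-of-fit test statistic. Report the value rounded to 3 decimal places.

test statistic = 34.708

n = 124; E_i = n·p_i = [19.08, 38.15, 9.54, 28.62, 19.08, 9.54]
χ² = (35−19.08)²/19.08 + (34−38.15)²/38.15 + (20−9.54)²/9.54 + (14−28.62)²/28.62 + (14−19.08)²/19.08 + (7−9.54)²/9.54 = 34.7083
df = 5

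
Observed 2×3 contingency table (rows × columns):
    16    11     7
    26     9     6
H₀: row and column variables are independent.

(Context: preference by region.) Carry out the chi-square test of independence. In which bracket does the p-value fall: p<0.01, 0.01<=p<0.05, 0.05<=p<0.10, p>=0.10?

p-value bracket: p>=0.10

Row totals [34, 41], col totals [42, 20, 13], n=75
χ² = (16−19.04)²/19.04 + (11−9.07)²/9.07 + (7−5.89)²/5.89 + (26−22.96)²/22.96 + (9−10.93)²/10.93 + (6−7.11)²/7.11 = 2.0222
df = 2
p-value (upper-tail) = 0.36383
→ bracket: p>=0.10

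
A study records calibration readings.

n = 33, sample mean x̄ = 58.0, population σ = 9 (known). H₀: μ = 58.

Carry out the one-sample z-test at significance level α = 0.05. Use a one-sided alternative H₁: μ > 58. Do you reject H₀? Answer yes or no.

reject H₀: no

SE = σ/√n = 9/√33 = 1.5667
z = (x̄−μ₀)/SE = (58.0−58)/1.5667 = 0.0000
p-value (one-sided, H₁ greater) = 0.50000
At α=0.05: p ≥ α → fail to reject H₀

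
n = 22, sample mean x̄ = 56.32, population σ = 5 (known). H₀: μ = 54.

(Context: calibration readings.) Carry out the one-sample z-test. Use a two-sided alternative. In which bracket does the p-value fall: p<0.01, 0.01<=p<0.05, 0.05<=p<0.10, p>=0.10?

p-value bracket: 0.01<=p<0.05

SE = σ/√n = 5/√22 = 1.0660
z = (x̄−μ₀)/SE = (56.32−54)/1.0660 = 2.1764
p-value (two-sided) = 0.02953
→ bracket: 0.01<=p<0.05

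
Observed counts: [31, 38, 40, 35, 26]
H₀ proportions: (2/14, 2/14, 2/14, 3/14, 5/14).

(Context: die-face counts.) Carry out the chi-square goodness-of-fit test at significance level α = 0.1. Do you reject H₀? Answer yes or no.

reject H₀: yes

n = 170; E_i = n·p_i = [24.29, 24.29, 24.29, 36.43, 60.71]
χ² = (31−24.29)²/24.29 + (38−24.29)²/24.29 + (40−24.29)²/24.29 + (35−36.43)²/36.43 + (26−60.71)²/60.71 = 39.6733
df = 4
p-value (upper-tail) = 0.00000
At α=0.1: p < α → reject H₀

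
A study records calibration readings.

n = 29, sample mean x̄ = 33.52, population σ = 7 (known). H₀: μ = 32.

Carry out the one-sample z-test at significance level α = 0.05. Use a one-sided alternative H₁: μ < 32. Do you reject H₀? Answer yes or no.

reject H₀: no

SE = σ/√n = 7/√29 = 1.2999
z = (x̄−μ₀)/SE = (33.52−32)/1.2999 = 1.1694
p-value (one-sided, H₁ less) = 0.87887
At α=0.05: p ≥ α → fail to reject H₀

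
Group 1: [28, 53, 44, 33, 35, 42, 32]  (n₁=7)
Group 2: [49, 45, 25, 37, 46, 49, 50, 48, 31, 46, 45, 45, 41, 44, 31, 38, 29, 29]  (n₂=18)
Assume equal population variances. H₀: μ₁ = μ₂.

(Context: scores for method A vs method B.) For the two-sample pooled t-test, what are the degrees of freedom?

df = n₁ + n₂ − 2 = 7 + 18 − 2 = 23

degrees of freedom = 23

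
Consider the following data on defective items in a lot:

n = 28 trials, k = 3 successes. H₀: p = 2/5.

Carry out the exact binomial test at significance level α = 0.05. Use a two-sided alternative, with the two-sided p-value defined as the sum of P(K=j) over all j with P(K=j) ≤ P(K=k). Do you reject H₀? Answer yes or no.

Exact binomial: n=28, k=3, p₀=2/5=0.4000
P(X=j) = C(n,j)·p₀^j·(1−p₀)^(n−j); p = Σ P(X=j) over j with P(X=j) ≤ P(X=3)
p-value (two-sided) = 0.00147
At α=0.05: p < α → reject H₀

reject H₀: yes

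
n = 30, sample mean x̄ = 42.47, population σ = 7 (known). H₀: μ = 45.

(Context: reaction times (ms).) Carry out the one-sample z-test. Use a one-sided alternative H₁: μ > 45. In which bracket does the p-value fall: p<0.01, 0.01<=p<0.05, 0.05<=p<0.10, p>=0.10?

SE = σ/√n = 7/√30 = 1.2780
z = (x̄−μ₀)/SE = (42.47−45)/1.2780 = -1.9796
p-value (one-sided, H₁ greater) = 0.97613
→ bracket: p>=0.10

p-value bracket: p>=0.10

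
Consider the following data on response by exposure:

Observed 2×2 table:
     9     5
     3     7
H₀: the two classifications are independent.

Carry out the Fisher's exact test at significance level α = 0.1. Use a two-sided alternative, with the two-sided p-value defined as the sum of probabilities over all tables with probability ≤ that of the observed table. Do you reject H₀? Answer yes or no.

Margins: r₁=14, r₂=10, c₁=12, c₂=12, n=24
p_obs = C(14,9)·C(10,3)/C(24,12); sum pmf over tables with pmf ≤ p_obs
p-value (two-sided) = 0.21376
At α=0.1: p ≥ α → fail to reject H₀

reject H₀: no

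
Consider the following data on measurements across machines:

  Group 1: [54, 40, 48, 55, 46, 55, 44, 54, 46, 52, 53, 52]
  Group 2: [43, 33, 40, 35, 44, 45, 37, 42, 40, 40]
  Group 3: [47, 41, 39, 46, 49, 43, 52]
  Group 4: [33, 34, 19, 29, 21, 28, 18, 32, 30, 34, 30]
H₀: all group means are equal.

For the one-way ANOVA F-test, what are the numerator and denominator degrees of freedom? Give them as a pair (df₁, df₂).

k = 4 groups, N = 40 total
df = (k−1, N−k) = (4−1, 40−4) = (3, 36)

degrees of freedom = [3, 36]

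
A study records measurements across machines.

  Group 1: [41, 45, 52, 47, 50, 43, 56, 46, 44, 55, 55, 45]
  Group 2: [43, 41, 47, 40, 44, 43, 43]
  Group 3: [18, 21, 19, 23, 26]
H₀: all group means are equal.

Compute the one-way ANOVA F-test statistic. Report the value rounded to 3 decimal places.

Group means [48.25, 43.00, 21.40], grand mean 41.125
SSB = Σnᵢ(x̄ᵢ−x̄)² = 2579.175; SSW = ΣΣ(x−x̄ᵢ)² = 365.450
MSB = 2579.175/2 = 1289.5875; MSW = 365.450/21 = 17.4024
F = MSB/MSW = 74.1041
df = (2, 21)

test statistic = 74.104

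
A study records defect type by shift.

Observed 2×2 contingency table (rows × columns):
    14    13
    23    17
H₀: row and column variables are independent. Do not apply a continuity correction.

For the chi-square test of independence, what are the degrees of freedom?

df = (r−1)(c−1) = (2−1)·(2−1) = 1

degrees of freedom = 1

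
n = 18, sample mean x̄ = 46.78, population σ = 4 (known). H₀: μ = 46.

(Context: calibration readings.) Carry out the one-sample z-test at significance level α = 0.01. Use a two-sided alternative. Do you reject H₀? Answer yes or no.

SE = σ/√n = 4/√18 = 0.9428
z = (x̄−μ₀)/SE = (46.78−46)/0.9428 = 0.8273
p-value (two-sided) = 0.40806
At α=0.01: p ≥ α → fail to reject H₀

reject H₀: no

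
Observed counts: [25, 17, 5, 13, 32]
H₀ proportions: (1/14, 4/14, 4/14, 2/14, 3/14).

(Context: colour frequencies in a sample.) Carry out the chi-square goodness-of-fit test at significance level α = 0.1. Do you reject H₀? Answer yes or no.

n = 92; E_i = n·p_i = [6.57, 26.29, 26.29, 13.14, 19.71]
χ² = (25−6.57)²/6.57 + (17−26.29)²/26.29 + (5−26.29)²/26.29 + (13−13.14)²/13.14 + (32−19.71)²/19.71 = 79.8551
df = 4
p-value (upper-tail) = 0.00000
At α=0.1: p < α → reject H₀

reject H₀: yes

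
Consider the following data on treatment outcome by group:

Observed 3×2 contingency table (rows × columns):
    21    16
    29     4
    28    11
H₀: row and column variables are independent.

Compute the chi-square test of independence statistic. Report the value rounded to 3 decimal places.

Row totals [37, 33, 39], col totals [78, 31], n=109
χ² = (21−26.48)²/26.48 + (16−10.52)²/10.52 + (29−23.61)²/23.61 + (4−9.39)²/9.39 + (28−27.91)²/27.91 + (11−11.09)²/11.09 = 8.3030
df = 2

test statistic = 8.303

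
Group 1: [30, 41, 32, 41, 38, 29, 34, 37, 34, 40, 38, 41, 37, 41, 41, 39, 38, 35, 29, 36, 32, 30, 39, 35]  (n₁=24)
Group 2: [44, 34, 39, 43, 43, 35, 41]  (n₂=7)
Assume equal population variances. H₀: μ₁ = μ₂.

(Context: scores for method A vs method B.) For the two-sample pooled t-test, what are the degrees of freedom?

degrees of freedom = 29

df = n₁ + n₂ − 2 = 24 + 7 − 2 = 29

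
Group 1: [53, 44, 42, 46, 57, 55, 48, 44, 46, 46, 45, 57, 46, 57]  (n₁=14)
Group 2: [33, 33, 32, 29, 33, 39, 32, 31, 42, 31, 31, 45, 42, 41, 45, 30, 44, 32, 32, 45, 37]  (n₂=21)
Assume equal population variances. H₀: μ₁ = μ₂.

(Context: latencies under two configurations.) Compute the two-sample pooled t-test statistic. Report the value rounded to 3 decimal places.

x̄₁=49.000, s₁=5.519, n₁=14
x̄₂=36.143, s₂=5.764, n₂=21
s_p² = [13·5.519² + 20·5.764²]/33 = 32.1385
SE = √(s_p²·(1/14+1/21)) = 1.9560
t = (49.000−36.143)/1.9560 = 6.5731
df = 33

test statistic = 6.573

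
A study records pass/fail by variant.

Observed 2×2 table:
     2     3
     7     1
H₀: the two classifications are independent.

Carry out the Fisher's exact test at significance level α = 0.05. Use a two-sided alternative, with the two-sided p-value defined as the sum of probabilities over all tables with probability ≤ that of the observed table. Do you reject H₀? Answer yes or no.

reject H₀: no

Margins: r₁=5, r₂=8, c₁=9, c₂=4, n=13
p_obs = C(5,2)·C(8,7)/C(13,9); sum pmf over tables with pmf ≤ p_obs
p-value (two-sided) = 0.21678
At α=0.05: p ≥ α → fail to reject H₀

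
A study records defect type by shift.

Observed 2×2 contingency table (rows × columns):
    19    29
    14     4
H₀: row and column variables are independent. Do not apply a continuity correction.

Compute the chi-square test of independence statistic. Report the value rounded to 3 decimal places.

Row totals [48, 18], col totals [33, 33], n=66
χ² = (19−24.00)²/24.00 + (29−24.00)²/24.00 + (14−9.00)²/9.00 + (4−9.00)²/9.00 = 7.6389
df = 1

test statistic = 7.639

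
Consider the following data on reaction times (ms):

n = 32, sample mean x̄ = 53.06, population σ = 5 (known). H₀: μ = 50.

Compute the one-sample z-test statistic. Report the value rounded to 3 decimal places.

test statistic = 3.462

SE = σ/√n = 5/√32 = 0.8839
z = (x̄−μ₀)/SE = (53.06−50)/0.8839 = 3.4620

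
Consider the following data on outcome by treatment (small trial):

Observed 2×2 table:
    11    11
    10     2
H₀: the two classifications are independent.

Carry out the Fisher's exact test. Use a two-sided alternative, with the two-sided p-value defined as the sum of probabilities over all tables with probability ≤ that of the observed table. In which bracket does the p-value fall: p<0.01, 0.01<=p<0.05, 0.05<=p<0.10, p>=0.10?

Margins: r₁=22, r₂=12, c₁=21, c₂=13, n=34
p_obs = C(22,11)·C(12,10)/C(34,21); sum pmf over tables with pmf ≤ p_obs
p-value (two-sided) = 0.07496
→ bracket: 0.05<=p<0.10

p-value bracket: 0.05<=p<0.10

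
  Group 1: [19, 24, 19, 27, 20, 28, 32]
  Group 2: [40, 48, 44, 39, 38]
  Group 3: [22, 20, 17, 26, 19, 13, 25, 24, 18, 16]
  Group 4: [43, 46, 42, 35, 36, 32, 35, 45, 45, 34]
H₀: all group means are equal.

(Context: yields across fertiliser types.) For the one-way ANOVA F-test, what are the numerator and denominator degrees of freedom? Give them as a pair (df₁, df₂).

k = 4 groups, N = 32 total
df = (k−1, N−k) = (4−1, 32−4) = (3, 28)

degrees of freedom = [3, 28]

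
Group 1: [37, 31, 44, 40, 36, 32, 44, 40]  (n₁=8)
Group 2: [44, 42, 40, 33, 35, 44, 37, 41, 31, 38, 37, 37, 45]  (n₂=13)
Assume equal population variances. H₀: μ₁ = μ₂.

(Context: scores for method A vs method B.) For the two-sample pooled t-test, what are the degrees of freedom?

degrees of freedom = 19

df = n₁ + n₂ − 2 = 8 + 13 − 2 = 19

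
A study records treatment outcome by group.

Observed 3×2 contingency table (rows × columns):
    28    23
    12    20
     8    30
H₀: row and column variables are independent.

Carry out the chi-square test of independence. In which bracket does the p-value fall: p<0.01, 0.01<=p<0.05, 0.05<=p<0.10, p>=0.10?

p-value bracket: p<0.01

Row totals [51, 32, 38], col totals [48, 73], n=121
χ² = (28−20.23)²/20.23 + (23−30.77)²/30.77 + (12−12.69)²/12.69 + (20−19.31)²/19.31 + (8−15.07)²/15.07 + (30−22.93)²/22.93 = 10.5104
df = 2
p-value (upper-tail) = 0.00522
→ bracket: p<0.01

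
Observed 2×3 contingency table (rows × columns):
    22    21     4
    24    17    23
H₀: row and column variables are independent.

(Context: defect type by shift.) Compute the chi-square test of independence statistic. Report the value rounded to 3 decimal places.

test statistic = 11.546

Row totals [47, 64], col totals [46, 38, 27], n=111
χ² = (22−19.48)²/19.48 + (21−16.09)²/16.09 + (4−11.43)²/11.43 + (24−26.52)²/26.52 + (17−21.91)²/21.91 + (23−15.57)²/15.57 = 11.5456
df = 2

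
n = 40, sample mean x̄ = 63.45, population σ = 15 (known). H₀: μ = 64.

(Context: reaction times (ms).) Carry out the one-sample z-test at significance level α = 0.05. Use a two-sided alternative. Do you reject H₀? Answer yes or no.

reject H₀: no

SE = σ/√n = 15/√40 = 2.3717
z = (x̄−μ₀)/SE = (63.45−64)/2.3717 = -0.2319
p-value (two-sided) = 0.81662
At α=0.05: p ≥ α → fail to reject H₀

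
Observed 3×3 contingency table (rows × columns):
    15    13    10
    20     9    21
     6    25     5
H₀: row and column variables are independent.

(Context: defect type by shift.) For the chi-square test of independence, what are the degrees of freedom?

df = (r−1)(c−1) = (3−1)·(3−1) = 4

degrees of freedom = 4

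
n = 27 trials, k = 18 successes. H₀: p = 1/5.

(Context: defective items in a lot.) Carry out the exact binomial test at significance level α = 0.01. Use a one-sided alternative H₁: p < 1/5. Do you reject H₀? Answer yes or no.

reject H₀: no

Exact binomial: n=27, k=18, p₀=1/5=0.2000
P(X≤18) from Σ C(n,i)·p₀^i·(1−p₀)^(n−i)
p-value (one-sided, H₁ less) = 1.00000
At α=0.01: p ≥ α → fail to reject H₀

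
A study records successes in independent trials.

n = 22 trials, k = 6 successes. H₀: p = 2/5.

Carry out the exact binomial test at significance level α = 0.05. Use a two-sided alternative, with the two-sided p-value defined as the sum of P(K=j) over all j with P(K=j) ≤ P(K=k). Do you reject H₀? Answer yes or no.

Exact binomial: n=22, k=6, p₀=2/5=0.4000
P(X=j) = C(n,j)·p₀^j·(1−p₀)^(n−j); p = Σ P(X=j) over j with P(X=j) ≤ P(X=6)
p-value (two-sided) = 0.27915
At α=0.05: p ≥ α → fail to reject H₀

reject H₀: no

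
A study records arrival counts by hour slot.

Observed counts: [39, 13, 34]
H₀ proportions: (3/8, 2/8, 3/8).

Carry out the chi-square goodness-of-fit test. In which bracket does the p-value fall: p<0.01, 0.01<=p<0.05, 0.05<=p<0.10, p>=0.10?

n = 86; E_i = n·p_i = [32.25, 21.50, 32.25]
χ² = (39−32.25)²/32.25 + (13−21.50)²/21.50 + (34−32.25)²/32.25 = 4.8682
df = 2
p-value (upper-tail) = 0.08768
→ bracket: 0.05<=p<0.10

p-value bracket: 0.05<=p<0.10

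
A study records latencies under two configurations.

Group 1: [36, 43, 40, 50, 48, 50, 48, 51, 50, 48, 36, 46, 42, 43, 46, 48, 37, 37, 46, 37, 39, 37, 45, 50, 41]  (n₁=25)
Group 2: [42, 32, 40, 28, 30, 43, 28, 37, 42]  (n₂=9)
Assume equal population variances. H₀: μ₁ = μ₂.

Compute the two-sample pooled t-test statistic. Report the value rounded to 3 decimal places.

test statistic = 3.737

x̄₁=43.760, s₁=5.198, n₁=25
x̄₂=35.778, s₂=6.300, n₂=9
s_p² = [24·5.198² + 8·6.300²]/32 = 30.1911
SE = √(s_p²·(1/25+1/9)) = 2.1359
t = (43.760−35.778)/2.1359 = 3.7371
df = 32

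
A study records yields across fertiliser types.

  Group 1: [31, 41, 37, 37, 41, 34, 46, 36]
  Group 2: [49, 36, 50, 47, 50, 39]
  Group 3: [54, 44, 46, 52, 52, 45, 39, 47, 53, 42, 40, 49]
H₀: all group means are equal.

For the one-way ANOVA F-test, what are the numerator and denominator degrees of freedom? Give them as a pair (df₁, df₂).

k = 3 groups, N = 26 total
df = (k−1, N−k) = (3−1, 26−3) = (2, 23)

degrees of freedom = [2, 23]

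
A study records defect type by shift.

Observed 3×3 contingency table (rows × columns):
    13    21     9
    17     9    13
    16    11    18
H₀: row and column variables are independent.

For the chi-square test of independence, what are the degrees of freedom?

df = (r−1)(c−1) = (3−1)·(3−1) = 4

degrees of freedom = 4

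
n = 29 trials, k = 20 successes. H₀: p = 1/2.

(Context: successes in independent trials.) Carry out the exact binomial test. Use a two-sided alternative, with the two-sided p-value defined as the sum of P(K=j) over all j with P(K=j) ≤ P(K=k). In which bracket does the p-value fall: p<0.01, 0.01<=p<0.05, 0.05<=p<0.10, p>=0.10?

Exact binomial: n=29, k=20, p₀=1/2=0.5000
P(X=j) = C(n,j)·p₀^j·(1−p₀)^(n−j); p = Σ P(X=j) over j with P(X=j) ≤ P(X=20)
p-value (two-sided) = 0.06143
→ bracket: 0.05<=p<0.10

p-value bracket: 0.05<=p<0.10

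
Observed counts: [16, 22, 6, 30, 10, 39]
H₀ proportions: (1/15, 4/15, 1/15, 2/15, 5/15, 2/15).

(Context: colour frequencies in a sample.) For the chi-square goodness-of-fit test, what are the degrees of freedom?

df = k − 1 = 6 − 1 = 5

degrees of freedom = 5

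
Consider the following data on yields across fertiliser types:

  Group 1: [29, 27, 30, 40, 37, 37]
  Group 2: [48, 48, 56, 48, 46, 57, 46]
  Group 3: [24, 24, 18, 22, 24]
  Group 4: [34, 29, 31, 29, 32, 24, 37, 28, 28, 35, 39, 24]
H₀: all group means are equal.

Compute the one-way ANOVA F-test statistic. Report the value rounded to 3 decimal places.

Group means [33.33, 49.86, 22.40, 30.83], grand mean 34.367
SSB = Σnᵢ(x̄ᵢ−x̄)² = 2551.910; SSW = ΣΣ(x−x̄ᵢ)² = 547.057
MSB = 2551.910/3 = 850.6365; MSW = 547.057/26 = 21.0407
F = MSB/MSW = 40.4282
df = (3, 26)

test statistic = 40.428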